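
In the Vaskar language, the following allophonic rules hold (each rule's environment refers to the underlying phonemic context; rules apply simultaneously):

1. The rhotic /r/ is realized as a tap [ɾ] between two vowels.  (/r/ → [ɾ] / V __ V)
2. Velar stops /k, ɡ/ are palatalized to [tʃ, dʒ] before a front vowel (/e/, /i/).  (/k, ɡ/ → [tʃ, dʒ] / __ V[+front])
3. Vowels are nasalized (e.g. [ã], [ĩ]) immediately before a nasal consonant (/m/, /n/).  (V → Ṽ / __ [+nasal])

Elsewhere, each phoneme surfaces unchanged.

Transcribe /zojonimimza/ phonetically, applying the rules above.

[zojõnĩmĩmza]

/z/ — not in any rule's target class → [z].
/o/ (between /z/ and /j/) fails the environment for rule 3, so it stays [o].
/j/ (between /o/ and /o/) is unaffected → [j].
/o/ (between /j/ and /n/) occurs before a nasal consonant → [õ] by rule 3.
/n/ (between /o/ and /i/) is unaffected → [n].
/i/ meets the environment for rule 3 (before a nasal consonant) → [ĩ].
/m/ (between /i/ and /i/): no rule targets it → [m].
/i/ meets the environment for rule 3 (before a nasal consonant) → [ĩ].
/m/ — not in any rule's target class → [m].
/z/ — not in any rule's target class → [z].
/a/ (word-final): rule 3 targets it, but not before a nasal consonant → unchanged [a].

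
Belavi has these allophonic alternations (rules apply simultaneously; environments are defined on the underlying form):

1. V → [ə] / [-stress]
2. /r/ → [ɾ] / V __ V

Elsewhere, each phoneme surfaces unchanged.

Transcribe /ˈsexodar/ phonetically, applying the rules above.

[ˈsexədər]

/s/ stays [s].
/e/ (between /s/ and /x/) is in the target of rule 1 but the environment (in an unstressed syllable) is not met → [e].
/x/ — not in any rule's target class → [x].
/o/ meets the environment for rule 1 (in an unstressed syllable) → [ə].
/d/ (between /o/ and /a/): no rule targets it → [d].
/a/ (between /d/ and /r/): in an unstressed syllable, so rule 1 applies → [ə].
/r/ — word-final; rule 2 does not apply here → [r].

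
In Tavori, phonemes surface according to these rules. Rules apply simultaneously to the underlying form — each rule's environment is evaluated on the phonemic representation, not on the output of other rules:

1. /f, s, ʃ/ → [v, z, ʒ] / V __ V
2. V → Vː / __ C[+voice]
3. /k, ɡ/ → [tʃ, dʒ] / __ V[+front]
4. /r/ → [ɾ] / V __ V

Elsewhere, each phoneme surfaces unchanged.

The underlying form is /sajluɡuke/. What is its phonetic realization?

/s/ (word-initial) fails the environment for rule 1, so it stays [s].
Rule 2 applies to /a/ (between /s/ and /j/: before a voiced consonant) → [aː].
/j/ — not in any rule's target class → [j].
/l/ — not in any rule's target class → [l].
Rule 2 applies to /u/ (between /l/ and /ɡ/: before a voiced consonant) → [uː].
/ɡ/ (between /u/ and /u/) is in the target of rule 3 but the environment (before a front vowel) is not met → [ɡ].
/u/ — between /ɡ/ and /k/; rule 2 does not apply here → [u].
/k/ meets the environment for rule 3 (before a front vowel) → [tʃ].
/e/ (word-final) is in the target of rule 2 but the environment (before a voiced consonant) is not met → [e].

[saːjluːɡutʃe]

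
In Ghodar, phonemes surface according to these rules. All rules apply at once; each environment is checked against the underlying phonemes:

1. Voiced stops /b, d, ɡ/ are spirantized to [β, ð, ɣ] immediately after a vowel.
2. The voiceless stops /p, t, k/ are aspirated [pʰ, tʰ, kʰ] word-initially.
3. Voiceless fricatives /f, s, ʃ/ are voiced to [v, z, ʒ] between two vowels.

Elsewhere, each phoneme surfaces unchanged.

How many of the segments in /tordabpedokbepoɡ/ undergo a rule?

4

Segments that undergo a rule: /t/ → [tʰ] (rule 2); /b/ → [β] (rule 1); /d/ → [ð] (rule 1); /ɡ/ → [ɣ] (rule 1).
All other segments surface unchanged.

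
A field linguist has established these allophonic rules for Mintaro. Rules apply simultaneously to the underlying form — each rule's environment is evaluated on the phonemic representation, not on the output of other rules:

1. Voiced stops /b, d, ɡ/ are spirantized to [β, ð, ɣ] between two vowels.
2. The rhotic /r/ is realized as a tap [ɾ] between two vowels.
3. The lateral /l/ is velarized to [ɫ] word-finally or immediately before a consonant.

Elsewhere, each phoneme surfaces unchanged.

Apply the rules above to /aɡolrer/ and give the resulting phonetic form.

[aɣoɫrer]

/a/ — not in any rule's target class → [a].
Rule 1 applies to /ɡ/ (between /a/ and /o/: between two vowels) → [ɣ].
/o/ (between /ɡ/ and /l/): no rule targets it → [o].
/l/ — between /o/ and /r/, word-finally or immediately before a consonant — surfaces as [ɫ] (rule 3).
/r/ (between /l/ and /e/) fails the environment for rule 2, so it stays [r].
/e/ stays [e].
/r/ (word-final) is in the target of rule 2 but the environment (between two vowels) is not met → [r].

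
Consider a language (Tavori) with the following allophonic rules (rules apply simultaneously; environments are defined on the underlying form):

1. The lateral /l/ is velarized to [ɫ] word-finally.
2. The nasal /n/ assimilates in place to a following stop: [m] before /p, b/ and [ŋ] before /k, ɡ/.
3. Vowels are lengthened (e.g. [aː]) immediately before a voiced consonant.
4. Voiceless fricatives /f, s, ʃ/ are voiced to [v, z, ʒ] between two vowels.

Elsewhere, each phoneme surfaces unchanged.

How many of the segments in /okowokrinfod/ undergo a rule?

3

Segments that undergo a rule: /o/ → [oː] (rule 3); /i/ → [iː] (rule 3); /o/ → [oː] (rule 3).
All other segments surface unchanged.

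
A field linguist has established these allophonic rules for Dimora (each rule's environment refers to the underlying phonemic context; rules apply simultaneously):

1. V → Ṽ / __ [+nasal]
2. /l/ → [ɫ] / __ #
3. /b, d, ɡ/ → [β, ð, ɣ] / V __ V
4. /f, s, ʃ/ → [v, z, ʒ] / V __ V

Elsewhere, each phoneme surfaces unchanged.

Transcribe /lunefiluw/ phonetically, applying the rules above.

[lũneviluw]

/l/ (word-initial) is in the target of rule 2 but the environment (word-finally) is not met → [l].
/u/ meets the environment for rule 1 (before a nasal consonant) → [ũ].
/e/ (between /n/ and /f/): rule 1 targets it, but not before a nasal consonant → unchanged [e].
/f/ (between /e/ and /i/) occurs between two vowels → [v] by rule 4.
/i/ (between /f/ and /l/) is in the target of rule 1 but the environment (before a nasal consonant) is not met → [i].
/l/ (between /i/ and /u/): rule 2 targets it, but not word-finally → unchanged [l].
/u/ (between /l/ and /w/) is in the target of rule 1 but the environment (before a nasal consonant) is not met → [u].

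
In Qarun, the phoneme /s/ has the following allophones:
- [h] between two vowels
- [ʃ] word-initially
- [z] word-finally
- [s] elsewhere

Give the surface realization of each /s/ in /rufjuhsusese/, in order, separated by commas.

Occurrence 1 (position 7): no conditioning environment matches → elsewhere allophone [s].
Occurrence 2 (position 9): between two vowels → [h].
Occurrence 3 (position 11): between two vowels → [h].

[s], [h], [h]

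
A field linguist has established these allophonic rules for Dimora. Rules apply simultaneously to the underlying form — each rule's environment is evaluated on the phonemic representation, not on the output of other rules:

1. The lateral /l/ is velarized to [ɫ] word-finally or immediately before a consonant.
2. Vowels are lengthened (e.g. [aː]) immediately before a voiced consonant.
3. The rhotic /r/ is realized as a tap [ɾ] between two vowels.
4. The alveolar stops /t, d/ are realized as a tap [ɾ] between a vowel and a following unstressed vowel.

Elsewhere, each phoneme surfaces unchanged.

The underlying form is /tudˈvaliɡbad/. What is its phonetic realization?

/t/ (word-initial) is in the target of rule 4 but the environment (between a vowel and a following unstressed vowel) is not met → [t].
/u/ — between /t/ and /d/, before a voiced consonant — surfaces as [uː] (rule 2).
/d/ — between /u/ and /v/; rule 4 does not apply here → [d].
/v/ (between /d/ and /a/) is unaffected → [v].
/a/ (between /v/ and /l/) occurs before a voiced consonant → [aː] by rule 2.
/l/ — between /a/ and /i/; rule 1 does not apply here → [l].
Rule 2 applies to /i/ (between /l/ and /ɡ/: before a voiced consonant) → [iː].
/ɡ/ (between /i/ and /b/): no rule targets it → [ɡ].
/b/ (between /ɡ/ and /a/) is unaffected → [b].
Rule 2 applies to /a/ (between /b/ and /d/: before a voiced consonant) → [aː].
/d/ (word-final): rule 4 targets it, but not between a vowel and a following unstressed vowel → unchanged [d].

[tuːdˈvaːliːɡbaːd]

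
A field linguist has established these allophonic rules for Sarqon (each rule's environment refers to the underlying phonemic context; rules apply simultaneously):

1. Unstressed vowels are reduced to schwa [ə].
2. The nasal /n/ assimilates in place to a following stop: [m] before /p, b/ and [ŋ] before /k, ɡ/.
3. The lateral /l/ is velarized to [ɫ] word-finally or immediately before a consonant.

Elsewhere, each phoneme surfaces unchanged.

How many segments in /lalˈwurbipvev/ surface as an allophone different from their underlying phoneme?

4

Segments that undergo a rule: /a/ → [ə] (rule 1); /l/ → [ɫ] (rule 3); /i/ → [ə] (rule 1); /e/ → [ə] (rule 1).
All other segments surface unchanged.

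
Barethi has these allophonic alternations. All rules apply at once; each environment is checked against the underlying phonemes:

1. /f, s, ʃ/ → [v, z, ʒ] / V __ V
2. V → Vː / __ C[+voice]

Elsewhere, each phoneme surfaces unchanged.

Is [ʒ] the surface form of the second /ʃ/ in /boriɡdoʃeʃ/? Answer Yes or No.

/ʃ/ — word-final; rule 1 does not apply here → [ʃ].
The actual realization is [ʃ], not [ʒ].

No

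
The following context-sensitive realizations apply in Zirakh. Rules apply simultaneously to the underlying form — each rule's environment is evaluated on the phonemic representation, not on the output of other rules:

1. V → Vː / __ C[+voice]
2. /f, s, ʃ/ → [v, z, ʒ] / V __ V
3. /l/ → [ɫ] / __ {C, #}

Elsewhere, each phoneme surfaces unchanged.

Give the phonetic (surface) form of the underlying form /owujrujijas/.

[oːwuːjruːjiːjas]

/o/ meets the environment for rule 1 (before a voiced consonant) → [oː].
/w/ stays [w].
/u/ (between /w/ and /j/): before a voiced consonant, so rule 1 applies → [uː].
/j/ (between /u/ and /r/): no rule targets it → [j].
/r/ stays [r].
/u/ — between /r/ and /j/, before a voiced consonant — surfaces as [uː] (rule 1).
/j/ — not in any rule's target class → [j].
Rule 1 applies to /i/ (between /j/ and /j/: before a voiced consonant) → [iː].
/j/ — not in any rule's target class → [j].
/a/ (between /j/ and /s/) is in the target of rule 1 but the environment (before a voiced consonant) is not met → [a].
/s/ (word-final): rule 2 targets it, but not between two vowels → unchanged [s].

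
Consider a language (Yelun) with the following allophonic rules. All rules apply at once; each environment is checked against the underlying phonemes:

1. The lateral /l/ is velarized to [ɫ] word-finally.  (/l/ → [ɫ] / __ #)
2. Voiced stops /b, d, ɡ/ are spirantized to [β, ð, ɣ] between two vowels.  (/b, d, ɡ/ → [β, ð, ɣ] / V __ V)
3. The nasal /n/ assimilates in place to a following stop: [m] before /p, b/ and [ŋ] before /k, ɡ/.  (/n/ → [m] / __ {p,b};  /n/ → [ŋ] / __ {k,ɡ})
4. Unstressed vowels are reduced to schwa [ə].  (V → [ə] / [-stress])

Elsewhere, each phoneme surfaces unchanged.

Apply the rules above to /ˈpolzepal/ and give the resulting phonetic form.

[ˈpolzəpəɫ]

/p/ stays [p].
/o/ (between /p/ and /l/) fails the environment for rule 4, so it stays [o].
/l/ (between /o/ and /z/): rule 1 targets it, but not word-finally → unchanged [l].
/z/ (between /l/ and /e/) is unaffected → [z].
Rule 4 applies to /e/ (between /z/ and /p/: in an unstressed syllable) → [ə].
/p/ (between /e/ and /a/): no rule targets it → [p].
/a/ meets the environment for rule 4 (in an unstressed syllable) → [ə].
/l/ (word-final): word-finally, so rule 1 applies → [ɫ].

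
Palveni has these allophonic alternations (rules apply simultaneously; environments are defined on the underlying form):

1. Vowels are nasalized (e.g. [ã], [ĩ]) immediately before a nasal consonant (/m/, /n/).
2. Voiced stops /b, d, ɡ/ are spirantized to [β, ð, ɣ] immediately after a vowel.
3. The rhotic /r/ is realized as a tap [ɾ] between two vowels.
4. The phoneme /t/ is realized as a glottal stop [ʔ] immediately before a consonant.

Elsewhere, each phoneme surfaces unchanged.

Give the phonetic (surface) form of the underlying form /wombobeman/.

[wõmboβẽmãn]

/w/ (word-initial): no rule targets it → [w].
Rule 1 applies to /o/ (between /w/ and /m/: before a nasal consonant) → [õ].
/m/ stays [m].
/b/ — between /m/ and /o/; rule 2 does not apply here → [b].
/o/ — between /b/ and /b/; rule 1 does not apply here → [o].
/b/ meets the environment for rule 2 (immediately after a vowel) → [β].
/e/ — between /b/ and /m/, before a nasal consonant — surfaces as [ẽ] (rule 1).
/m/ (between /e/ and /a/) is unaffected → [m].
Rule 1 applies to /a/ (between /m/ and /n/: before a nasal consonant) → [ã].
/n/ (word-final) is unaffected → [n].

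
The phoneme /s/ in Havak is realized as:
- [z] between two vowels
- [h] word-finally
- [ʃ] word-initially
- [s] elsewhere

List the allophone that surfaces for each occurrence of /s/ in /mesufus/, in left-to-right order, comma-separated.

[z], [h]

Occurrence 1 (position 3): between two vowels → [z].
Occurrence 2 (position 7): word-finally → [h].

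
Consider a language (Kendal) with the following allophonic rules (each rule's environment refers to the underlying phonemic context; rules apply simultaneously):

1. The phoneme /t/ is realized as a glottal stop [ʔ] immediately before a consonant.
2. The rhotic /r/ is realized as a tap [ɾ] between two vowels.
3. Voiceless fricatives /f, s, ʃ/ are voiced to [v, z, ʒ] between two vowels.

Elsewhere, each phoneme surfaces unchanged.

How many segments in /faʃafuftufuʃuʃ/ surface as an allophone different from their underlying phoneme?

Segments that undergo a rule: /ʃ/ → [ʒ] (rule 3); /f/ → [v] (rule 3); /f/ → [v] (rule 3); /ʃ/ → [ʒ] (rule 3).
All other segments surface unchanged.

4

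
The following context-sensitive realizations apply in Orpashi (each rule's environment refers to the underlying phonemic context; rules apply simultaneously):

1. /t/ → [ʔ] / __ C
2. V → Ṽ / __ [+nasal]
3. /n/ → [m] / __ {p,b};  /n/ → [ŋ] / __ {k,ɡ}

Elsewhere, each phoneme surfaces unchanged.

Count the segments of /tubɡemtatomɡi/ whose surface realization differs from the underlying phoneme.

Segments that undergo a rule: /e/ → [ẽ] (rule 2); /o/ → [õ] (rule 2).
All other segments surface unchanged.

2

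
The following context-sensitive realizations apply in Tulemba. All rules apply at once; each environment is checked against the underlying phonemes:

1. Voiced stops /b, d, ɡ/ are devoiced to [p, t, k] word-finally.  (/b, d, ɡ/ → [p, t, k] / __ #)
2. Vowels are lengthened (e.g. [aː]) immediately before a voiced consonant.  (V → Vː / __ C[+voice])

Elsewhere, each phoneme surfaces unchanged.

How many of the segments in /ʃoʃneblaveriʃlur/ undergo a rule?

Segments that undergo a rule: /e/ → [eː] (rule 2); /a/ → [aː] (rule 2); /e/ → [eː] (rule 2); /u/ → [uː] (rule 2).
All other segments surface unchanged.

4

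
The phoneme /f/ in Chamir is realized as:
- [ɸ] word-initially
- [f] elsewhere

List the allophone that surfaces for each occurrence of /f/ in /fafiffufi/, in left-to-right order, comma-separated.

Occurrence 1 (position 1): word-initially → [ɸ].
Occurrence 2 (position 3): no conditioning environment matches → elsewhere allophone [f].
Occurrence 3 (position 5): no conditioning environment matches → elsewhere allophone [f].
Occurrence 4 (position 6): no conditioning environment matches → elsewhere allophone [f].
Occurrence 5 (position 8): no conditioning environment matches → elsewhere allophone [f].

[ɸ], [f], [f], [f], [f]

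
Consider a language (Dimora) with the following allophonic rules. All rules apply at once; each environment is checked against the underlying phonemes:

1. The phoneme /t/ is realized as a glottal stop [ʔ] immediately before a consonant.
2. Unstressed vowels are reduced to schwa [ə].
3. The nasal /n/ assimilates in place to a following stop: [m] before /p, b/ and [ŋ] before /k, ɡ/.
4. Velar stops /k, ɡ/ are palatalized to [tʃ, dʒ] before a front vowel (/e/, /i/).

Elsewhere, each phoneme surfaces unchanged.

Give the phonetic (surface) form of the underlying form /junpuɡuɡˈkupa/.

[jəmpəɡəɡˈkupə]

/j/ (word-initial): no rule targets it → [j].
/u/ (between /j/ and /n/) occurs in an unstressed syllable → [ə] by rule 2.
/n/ (between /u/ and /p/) occurs before a labial or velar stop → [m] by rule 3.
/p/ — not in any rule's target class → [p].
/u/ (between /p/ and /ɡ/) occurs in an unstressed syllable → [ə] by rule 2.
/ɡ/ — between /u/ and /u/; rule 4 does not apply here → [ɡ].
/u/ — between /ɡ/ and /ɡ/, in an unstressed syllable — surfaces as [ə] (rule 2).
/ɡ/ — between /u/ and /k/; rule 4 does not apply here → [ɡ].
/k/ (between /ɡ/ and /u/) is in the target of rule 4 but the environment (before a front vowel) is not met → [k].
/u/ (between /k/ and /p/): rule 2 targets it, but not in an unstressed syllable → unchanged [u].
/p/ (between /u/ and /a/): no rule targets it → [p].
Rule 2 applies to /a/ (word-final: in an unstressed syllable) → [ə].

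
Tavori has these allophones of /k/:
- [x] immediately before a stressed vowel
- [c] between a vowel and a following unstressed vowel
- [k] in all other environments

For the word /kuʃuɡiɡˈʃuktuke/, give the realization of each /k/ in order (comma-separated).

Occurrence 1 (position 1): no conditioning environment matches → elsewhere allophone [k].
Occurrence 2 (position 10): no conditioning environment matches → elsewhere allophone [k].
Occurrence 3 (position 13): between a vowel and a following unstressed vowel → [c].

[k], [k], [c]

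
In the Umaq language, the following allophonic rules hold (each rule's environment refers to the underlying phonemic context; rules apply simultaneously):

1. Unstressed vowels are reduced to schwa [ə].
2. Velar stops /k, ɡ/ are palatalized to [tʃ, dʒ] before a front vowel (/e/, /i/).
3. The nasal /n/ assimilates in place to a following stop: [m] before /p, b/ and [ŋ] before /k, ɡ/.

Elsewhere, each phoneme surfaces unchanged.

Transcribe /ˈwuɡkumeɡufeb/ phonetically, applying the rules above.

[ˈwuɡkəməɡəfəb]

/w/ stays [w].
/u/ (between /w/ and /ɡ/): rule 1 targets it, but not in an unstressed syllable → unchanged [u].
/ɡ/ (between /u/ and /k/) fails the environment for rule 2, so it stays [ɡ].
/k/ (between /ɡ/ and /u/) fails the environment for rule 2, so it stays [k].
/u/ meets the environment for rule 1 (in an unstressed syllable) → [ə].
/m/ (between /u/ and /e/): no rule targets it → [m].
/e/ (between /m/ and /ɡ/): in an unstressed syllable, so rule 1 applies → [ə].
/ɡ/ (between /e/ and /u/) fails the environment for rule 2, so it stays [ɡ].
/u/ — between /ɡ/ and /f/, in an unstressed syllable — surfaces as [ə] (rule 1).
/f/ — not in any rule's target class → [f].
/e/ meets the environment for rule 1 (in an unstressed syllable) → [ə].
/b/ (word-final): no rule targets it → [b].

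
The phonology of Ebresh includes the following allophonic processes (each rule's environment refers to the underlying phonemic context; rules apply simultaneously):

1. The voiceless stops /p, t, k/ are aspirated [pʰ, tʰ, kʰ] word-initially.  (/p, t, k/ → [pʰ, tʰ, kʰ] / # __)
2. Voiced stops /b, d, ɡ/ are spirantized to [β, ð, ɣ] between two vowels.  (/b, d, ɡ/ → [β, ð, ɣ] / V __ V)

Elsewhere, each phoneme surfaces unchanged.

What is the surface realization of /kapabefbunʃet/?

Rule 1 applies to /k/ (word-initial: word-initially) → [kʰ].
/a/ stays [a].
/p/ — between /a/ and /a/; rule 1 does not apply here → [p].
/a/ (between /p/ and /b/) is unaffected → [a].
Rule 2 applies to /b/ (between /a/ and /e/: between two vowels) → [β].
/e/ (between /b/ and /f/): no rule targets it → [e].
/f/ stays [f].
/b/ — between /f/ and /u/; rule 2 does not apply here → [b].
/u/ — not in any rule's target class → [u].
/n/ — not in any rule's target class → [n].
/ʃ/ — not in any rule's target class → [ʃ].
/e/ — not in any rule's target class → [e].
/t/ (word-final) fails the environment for rule 1, so it stays [t].

[kʰapaβefbunʃet]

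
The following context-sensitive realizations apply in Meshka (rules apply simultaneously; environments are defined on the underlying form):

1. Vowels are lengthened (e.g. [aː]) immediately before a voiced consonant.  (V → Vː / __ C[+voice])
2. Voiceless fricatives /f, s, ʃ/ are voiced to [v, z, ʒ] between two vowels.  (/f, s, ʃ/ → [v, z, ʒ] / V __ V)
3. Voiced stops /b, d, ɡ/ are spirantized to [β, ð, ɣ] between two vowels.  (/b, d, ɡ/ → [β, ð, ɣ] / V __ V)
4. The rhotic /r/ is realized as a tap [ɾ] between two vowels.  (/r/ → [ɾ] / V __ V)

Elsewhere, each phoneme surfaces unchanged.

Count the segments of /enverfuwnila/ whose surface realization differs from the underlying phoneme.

4

Segments that undergo a rule: /e/ → [eː] (rule 1); /e/ → [eː] (rule 1); /u/ → [uː] (rule 1); /i/ → [iː] (rule 1).
All other segments surface unchanged.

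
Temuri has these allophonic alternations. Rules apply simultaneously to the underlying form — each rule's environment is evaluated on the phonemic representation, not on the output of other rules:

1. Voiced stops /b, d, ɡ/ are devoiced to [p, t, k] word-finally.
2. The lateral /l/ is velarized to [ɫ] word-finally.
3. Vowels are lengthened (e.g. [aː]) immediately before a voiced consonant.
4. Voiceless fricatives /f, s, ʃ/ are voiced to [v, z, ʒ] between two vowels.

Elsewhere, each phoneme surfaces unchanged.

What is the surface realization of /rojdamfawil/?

[roːjdaːmfaːwiːɫ]

/r/ (word-initial) is unaffected → [r].
/o/ — between /r/ and /j/, before a voiced consonant — surfaces as [oː] (rule 3).
/j/ (between /o/ and /d/) is unaffected → [j].
/d/ (between /j/ and /a/) is in the target of rule 1 but the environment (word-finally) is not met → [d].
/a/ meets the environment for rule 3 (before a voiced consonant) → [aː].
/m/ stays [m].
/f/ — between /m/ and /a/; rule 4 does not apply here → [f].
/a/ meets the environment for rule 3 (before a voiced consonant) → [aː].
/w/ (between /a/ and /i/) is unaffected → [w].
Rule 3 applies to /i/ (between /w/ and /l/: before a voiced consonant) → [iː].
/l/ meets the environment for rule 2 (word-finally) → [ɫ].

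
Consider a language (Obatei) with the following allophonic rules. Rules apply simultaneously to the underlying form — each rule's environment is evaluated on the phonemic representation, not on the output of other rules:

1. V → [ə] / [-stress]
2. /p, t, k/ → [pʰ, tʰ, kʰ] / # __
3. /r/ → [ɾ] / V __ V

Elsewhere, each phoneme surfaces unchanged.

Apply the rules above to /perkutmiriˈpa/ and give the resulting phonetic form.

/p/ (word-initial) occurs word-initially → [pʰ] by rule 2.
/e/ (between /p/ and /r/): in an unstressed syllable, so rule 1 applies → [ə].
/r/ (between /e/ and /k/) is in the target of rule 3 but the environment (between two vowels) is not met → [r].
/k/ (between /r/ and /u/) fails the environment for rule 2, so it stays [k].
Rule 1 applies to /u/ (between /k/ and /t/: in an unstressed syllable) → [ə].
/t/ (between /u/ and /m/) fails the environment for rule 2, so it stays [t].
/m/ — not in any rule's target class → [m].
/i/ (between /m/ and /r/): in an unstressed syllable, so rule 1 applies → [ə].
/r/ — between /i/ and /i/, between two vowels — surfaces as [ɾ] (rule 3).
/i/ meets the environment for rule 1 (in an unstressed syllable) → [ə].
/p/ — between /i/ and /a/; rule 2 does not apply here → [p].
/a/ (word-final): rule 1 targets it, but not in an unstressed syllable → unchanged [a].

[pʰərkətməɾəˈpa]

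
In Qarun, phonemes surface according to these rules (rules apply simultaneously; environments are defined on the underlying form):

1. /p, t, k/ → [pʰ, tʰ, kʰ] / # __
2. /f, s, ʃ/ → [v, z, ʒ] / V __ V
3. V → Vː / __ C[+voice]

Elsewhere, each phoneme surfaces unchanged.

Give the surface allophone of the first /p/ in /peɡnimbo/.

[pʰ]

/p/ — word-initial, word-initially — surfaces as [pʰ] (rule 1).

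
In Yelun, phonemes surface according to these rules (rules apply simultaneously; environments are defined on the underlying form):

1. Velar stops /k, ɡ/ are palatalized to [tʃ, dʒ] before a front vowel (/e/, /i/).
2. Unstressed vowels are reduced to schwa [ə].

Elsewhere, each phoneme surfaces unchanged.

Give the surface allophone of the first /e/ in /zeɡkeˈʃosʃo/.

/e/ — between /z/ and /ɡ/, in an unstressed syllable — surfaces as [ə] (rule 2).

[ə]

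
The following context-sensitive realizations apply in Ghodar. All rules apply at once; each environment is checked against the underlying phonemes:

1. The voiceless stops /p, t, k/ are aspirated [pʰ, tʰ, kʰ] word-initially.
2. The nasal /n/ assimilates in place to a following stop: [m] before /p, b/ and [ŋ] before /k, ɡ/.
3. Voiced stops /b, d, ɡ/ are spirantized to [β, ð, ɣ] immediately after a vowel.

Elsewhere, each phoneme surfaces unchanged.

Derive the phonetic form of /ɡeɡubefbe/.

/ɡ/ (word-initial) is in the target of rule 3 but the environment (immediately after a vowel) is not met → [ɡ].
/e/ stays [e].
/ɡ/ (between /e/ and /u/): immediately after a vowel, so rule 3 applies → [ɣ].
/u/ — not in any rule's target class → [u].
/b/ meets the environment for rule 3 (immediately after a vowel) → [β].
/e/ (between /b/ and /f/) is unaffected → [e].
/f/ (between /e/ and /b/) is unaffected → [f].
/b/ (between /f/ and /e/) is in the target of rule 3 but the environment (immediately after a vowel) is not met → [b].
/e/ (word-final): no rule targets it → [e].

[ɡeɣuβefbe]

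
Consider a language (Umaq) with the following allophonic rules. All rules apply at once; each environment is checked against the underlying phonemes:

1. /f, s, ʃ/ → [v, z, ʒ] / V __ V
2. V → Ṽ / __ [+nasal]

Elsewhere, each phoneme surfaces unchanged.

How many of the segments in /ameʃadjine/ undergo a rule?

3

Segments that undergo a rule: /a/ → [ã] (rule 2); /ʃ/ → [ʒ] (rule 1); /i/ → [ĩ] (rule 2).
All other segments surface unchanged.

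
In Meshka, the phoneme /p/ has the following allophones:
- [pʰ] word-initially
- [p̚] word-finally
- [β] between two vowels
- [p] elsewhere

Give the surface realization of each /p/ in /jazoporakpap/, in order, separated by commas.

Occurrence 1 (position 5): between two vowels → [β].
Occurrence 2 (position 10): no conditioning environment matches → elsewhere allophone [p].
Occurrence 3 (position 12): word-finally → [p̚].

[β], [p], [p̚]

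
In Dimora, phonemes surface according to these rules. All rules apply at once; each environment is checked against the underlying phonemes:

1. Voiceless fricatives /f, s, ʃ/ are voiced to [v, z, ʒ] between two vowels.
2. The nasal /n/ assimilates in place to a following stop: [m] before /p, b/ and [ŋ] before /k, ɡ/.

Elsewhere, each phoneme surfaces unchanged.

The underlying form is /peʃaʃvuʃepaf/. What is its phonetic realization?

/p/ (word-initial): no rule targets it → [p].
/e/ (between /p/ and /ʃ/) is unaffected → [e].
/ʃ/ — between /e/ and /a/, between two vowels — surfaces as [ʒ] (rule 1).
/a/ (between /ʃ/ and /ʃ/): no rule targets it → [a].
/ʃ/ (between /a/ and /v/) is in the target of rule 1 but the environment (between two vowels) is not met → [ʃ].
/v/ — not in any rule's target class → [v].
/u/ (between /v/ and /ʃ/) is unaffected → [u].
/ʃ/ meets the environment for rule 1 (between two vowels) → [ʒ].
/e/ — not in any rule's target class → [e].
/p/ (between /e/ and /a/) is unaffected → [p].
/a/ (between /p/ and /f/): no rule targets it → [a].
/f/ (word-final) is in the target of rule 1 but the environment (between two vowels) is not met → [f].

[peʒaʃvuʒepaf]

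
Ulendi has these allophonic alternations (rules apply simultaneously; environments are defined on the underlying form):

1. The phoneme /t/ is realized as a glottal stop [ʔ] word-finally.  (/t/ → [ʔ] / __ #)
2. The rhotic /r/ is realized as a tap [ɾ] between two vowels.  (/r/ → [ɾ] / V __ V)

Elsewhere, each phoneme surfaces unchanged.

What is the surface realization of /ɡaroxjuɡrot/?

[ɡaɾoxjuɡroʔ]

/ɡ/ stays [ɡ].
/a/ stays [a].
/r/ (between /a/ and /o/) occurs between two vowels → [ɾ] by rule 2.
/o/ (between /r/ and /x/): no rule targets it → [o].
/x/ (between /o/ and /j/): no rule targets it → [x].
/j/ (between /x/ and /u/) is unaffected → [j].
/u/ (between /j/ and /ɡ/) is unaffected → [u].
/ɡ/ (between /u/ and /r/): no rule targets it → [ɡ].
/r/ — between /ɡ/ and /o/; rule 2 does not apply here → [r].
/o/ (between /r/ and /t/) is unaffected → [o].
/t/ (word-final) occurs word-finally → [ʔ] by rule 1.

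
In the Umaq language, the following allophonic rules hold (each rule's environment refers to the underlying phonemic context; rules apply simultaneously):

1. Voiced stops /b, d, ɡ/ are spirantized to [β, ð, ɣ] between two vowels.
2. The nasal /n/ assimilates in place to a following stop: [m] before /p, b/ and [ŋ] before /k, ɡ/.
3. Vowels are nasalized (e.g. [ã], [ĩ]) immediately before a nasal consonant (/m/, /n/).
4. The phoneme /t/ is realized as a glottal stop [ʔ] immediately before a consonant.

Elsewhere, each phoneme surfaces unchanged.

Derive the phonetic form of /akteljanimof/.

/a/ (word-initial): rule 3 targets it, but not before a nasal consonant → unchanged [a].
/k/ stays [k].
/t/ (between /k/ and /e/): rule 4 targets it, but not immediately before a consonant → unchanged [t].
/e/ (between /t/ and /l/): rule 3 targets it, but not before a nasal consonant → unchanged [e].
/l/ (between /e/ and /j/) is unaffected → [l].
/j/ — not in any rule's target class → [j].
/a/ (between /j/ and /n/): before a nasal consonant, so rule 3 applies → [ã].
/n/ (between /a/ and /i/): rule 2 targets it, but not before a labial or velar stop → unchanged [n].
/i/ (between /n/ and /m/) occurs before a nasal consonant → [ĩ] by rule 3.
/m/ — not in any rule's target class → [m].
/o/ — between /m/ and /f/; rule 3 does not apply here → [o].
/f/ stays [f].

[akteljãnĩmof]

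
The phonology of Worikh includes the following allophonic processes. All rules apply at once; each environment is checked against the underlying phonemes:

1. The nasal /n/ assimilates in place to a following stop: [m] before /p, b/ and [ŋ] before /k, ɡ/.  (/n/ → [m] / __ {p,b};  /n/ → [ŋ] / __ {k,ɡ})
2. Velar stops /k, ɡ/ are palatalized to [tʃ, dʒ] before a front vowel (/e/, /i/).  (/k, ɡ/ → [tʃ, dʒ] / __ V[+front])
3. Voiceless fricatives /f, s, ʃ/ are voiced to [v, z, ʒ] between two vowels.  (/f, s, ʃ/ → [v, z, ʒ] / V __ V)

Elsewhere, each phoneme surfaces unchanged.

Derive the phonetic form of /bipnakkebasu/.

/b/ (word-initial): no rule targets it → [b].
/i/ (between /b/ and /p/) is unaffected → [i].
/p/ — not in any rule's target class → [p].
/n/ (between /p/ and /a/): rule 1 targets it, but not before a labial or velar stop → unchanged [n].
/a/ stays [a].
/k/ — between /a/ and /k/; rule 2 does not apply here → [k].
/k/ meets the environment for rule 2 (before a front vowel) → [tʃ].
/e/ stays [e].
/b/ — not in any rule's target class → [b].
/a/ (between /b/ and /s/) is unaffected → [a].
/s/ — between /a/ and /u/, between two vowels — surfaces as [z] (rule 3).
/u/ — not in any rule's target class → [u].

[bipnaktʃebazu]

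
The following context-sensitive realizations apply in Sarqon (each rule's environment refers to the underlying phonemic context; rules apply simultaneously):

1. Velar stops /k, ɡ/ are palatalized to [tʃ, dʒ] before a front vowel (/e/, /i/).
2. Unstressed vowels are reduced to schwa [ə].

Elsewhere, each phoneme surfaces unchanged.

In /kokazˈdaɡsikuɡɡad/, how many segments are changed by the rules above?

Segments that undergo a rule: /o/ → [ə] (rule 2); /a/ → [ə] (rule 2); /i/ → [ə] (rule 2); /u/ → [ə] (rule 2); /a/ → [ə] (rule 2).
All other segments surface unchanged.

5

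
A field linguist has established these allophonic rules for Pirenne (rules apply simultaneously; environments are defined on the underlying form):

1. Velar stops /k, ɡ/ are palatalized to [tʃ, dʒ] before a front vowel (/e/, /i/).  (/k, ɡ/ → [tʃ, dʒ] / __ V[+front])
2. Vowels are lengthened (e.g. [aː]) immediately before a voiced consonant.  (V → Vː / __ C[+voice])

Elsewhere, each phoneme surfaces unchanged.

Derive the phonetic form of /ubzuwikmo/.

/u/ meets the environment for rule 2 (before a voiced consonant) → [uː].
/b/ (between /u/ and /z/) is unaffected → [b].
/z/ stays [z].
/u/ meets the environment for rule 2 (before a voiced consonant) → [uː].
/w/ — not in any rule's target class → [w].
/i/ (between /w/ and /k/): rule 2 targets it, but not before a voiced consonant → unchanged [i].
/k/ (between /i/ and /m/) is in the target of rule 1 but the environment (before a front vowel) is not met → [k].
/m/ (between /k/ and /o/): no rule targets it → [m].
/o/ — word-final; rule 2 does not apply here → [o].

[uːbzuːwikmo]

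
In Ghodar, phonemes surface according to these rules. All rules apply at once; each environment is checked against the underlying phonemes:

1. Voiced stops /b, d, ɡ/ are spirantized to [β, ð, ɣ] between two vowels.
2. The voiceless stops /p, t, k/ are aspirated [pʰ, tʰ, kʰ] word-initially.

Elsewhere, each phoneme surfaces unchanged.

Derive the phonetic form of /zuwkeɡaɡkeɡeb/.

[zuwkeɣaɡkeɣeb]

/z/ stays [z].
/u/ (between /z/ and /w/) is unaffected → [u].
/w/ stays [w].
/k/ — between /w/ and /e/; rule 2 does not apply here → [k].
/e/ (between /k/ and /ɡ/) is unaffected → [e].
Rule 1 applies to /ɡ/ (between /e/ and /a/: between two vowels) → [ɣ].
/a/ (between /ɡ/ and /ɡ/): no rule targets it → [a].
/ɡ/ (between /a/ and /k/) is in the target of rule 1 but the environment (between two vowels) is not met → [ɡ].
/k/ (between /ɡ/ and /e/): rule 2 targets it, but not word-initially → unchanged [k].
/e/ — not in any rule's target class → [e].
/ɡ/ (between /e/ and /e/): between two vowels, so rule 1 applies → [ɣ].
/e/ — not in any rule's target class → [e].
/b/ (word-final) is in the target of rule 1 but the environment (between two vowels) is not met → [b].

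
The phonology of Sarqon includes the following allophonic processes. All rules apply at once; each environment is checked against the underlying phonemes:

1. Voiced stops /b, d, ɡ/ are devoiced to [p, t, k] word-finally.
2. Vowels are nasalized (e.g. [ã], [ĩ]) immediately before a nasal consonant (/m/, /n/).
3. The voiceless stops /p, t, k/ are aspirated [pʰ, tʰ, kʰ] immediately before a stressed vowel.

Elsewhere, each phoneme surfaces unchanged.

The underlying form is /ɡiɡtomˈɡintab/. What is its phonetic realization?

[ɡiɡtõmˈɡĩntap]

/ɡ/ (word-initial) fails the environment for rule 1, so it stays [ɡ].
/i/ (between /ɡ/ and /ɡ/): rule 2 targets it, but not before a nasal consonant → unchanged [i].
/ɡ/ (between /i/ and /t/) is in the target of rule 1 but the environment (word-finally) is not met → [ɡ].
/t/ (between /ɡ/ and /o/): rule 3 targets it, but not immediately before a stressed vowel → unchanged [t].
/o/ meets the environment for rule 2 (before a nasal consonant) → [õ].
/m/ stays [m].
/ɡ/ (between /m/ and /i/) fails the environment for rule 1, so it stays [ɡ].
/i/ meets the environment for rule 2 (before a nasal consonant) → [ĩ].
/n/ stays [n].
/t/ (between /n/ and /a/) is in the target of rule 3 but the environment (immediately before a stressed vowel) is not met → [t].
/a/ — between /t/ and /b/; rule 2 does not apply here → [a].
/b/ — word-final, word-finally — surfaces as [p] (rule 1).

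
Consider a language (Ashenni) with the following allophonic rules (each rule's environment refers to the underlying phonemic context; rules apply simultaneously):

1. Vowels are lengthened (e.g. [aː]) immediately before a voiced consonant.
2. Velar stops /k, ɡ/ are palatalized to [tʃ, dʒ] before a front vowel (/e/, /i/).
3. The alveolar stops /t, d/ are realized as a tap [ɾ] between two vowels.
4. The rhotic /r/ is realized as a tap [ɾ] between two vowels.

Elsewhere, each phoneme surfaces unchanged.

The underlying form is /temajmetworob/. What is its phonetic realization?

[teːmaːjmetwoːɾoːb]

/t/ (word-initial) fails the environment for rule 3, so it stays [t].
/e/ (between /t/ and /m/): before a voiced consonant, so rule 1 applies → [eː].
/m/ (between /e/ and /a/) is unaffected → [m].
/a/ (between /m/ and /j/): before a voiced consonant, so rule 1 applies → [aː].
/j/ — not in any rule's target class → [j].
/m/ (between /j/ and /e/): no rule targets it → [m].
/e/ — between /m/ and /t/; rule 1 does not apply here → [e].
/t/ (between /e/ and /w/) fails the environment for rule 3, so it stays [t].
/w/ (between /t/ and /o/) is unaffected → [w].
/o/ meets the environment for rule 1 (before a voiced consonant) → [oː].
/r/ (between /o/ and /o/) occurs between two vowels → [ɾ] by rule 4.
/o/ (between /r/ and /b/) occurs before a voiced consonant → [oː] by rule 1.
/b/ (word-final): no rule targets it → [b].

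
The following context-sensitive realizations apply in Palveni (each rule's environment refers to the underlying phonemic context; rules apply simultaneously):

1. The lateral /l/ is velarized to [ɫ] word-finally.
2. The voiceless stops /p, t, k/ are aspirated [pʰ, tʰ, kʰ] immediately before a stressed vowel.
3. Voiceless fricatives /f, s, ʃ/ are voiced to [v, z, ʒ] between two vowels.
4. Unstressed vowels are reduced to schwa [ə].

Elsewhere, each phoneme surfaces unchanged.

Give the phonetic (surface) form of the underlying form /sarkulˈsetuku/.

/s/ — word-initial; rule 3 does not apply here → [s].
/a/ (between /s/ and /r/): in an unstressed syllable, so rule 4 applies → [ə].
/r/ — not in any rule's target class → [r].
/k/ (between /r/ and /u/) is in the target of rule 2 but the environment (immediately before a stressed vowel) is not met → [k].
/u/ — between /k/ and /l/, in an unstressed syllable — surfaces as [ə] (rule 4).
/l/ — between /u/ and /s/; rule 1 does not apply here → [l].
/s/ (between /l/ and /e/): rule 3 targets it, but not between two vowels → unchanged [s].
/e/ (between /s/ and /t/) fails the environment for rule 4, so it stays [e].
/t/ (between /e/ and /u/) fails the environment for rule 2, so it stays [t].
/u/ meets the environment for rule 4 (in an unstressed syllable) → [ə].
/k/ (between /u/ and /u/) fails the environment for rule 2, so it stays [k].
/u/ meets the environment for rule 4 (in an unstressed syllable) → [ə].

[sərkəlˈsetəkə]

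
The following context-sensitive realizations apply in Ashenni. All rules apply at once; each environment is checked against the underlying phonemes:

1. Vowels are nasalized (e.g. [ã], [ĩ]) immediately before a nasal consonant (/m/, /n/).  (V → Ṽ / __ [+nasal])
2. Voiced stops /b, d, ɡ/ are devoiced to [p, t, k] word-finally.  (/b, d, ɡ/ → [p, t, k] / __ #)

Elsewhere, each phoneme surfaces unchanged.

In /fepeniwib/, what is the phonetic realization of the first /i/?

/i/ — between /n/ and /w/; rule 1 does not apply here → [i].

[i]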